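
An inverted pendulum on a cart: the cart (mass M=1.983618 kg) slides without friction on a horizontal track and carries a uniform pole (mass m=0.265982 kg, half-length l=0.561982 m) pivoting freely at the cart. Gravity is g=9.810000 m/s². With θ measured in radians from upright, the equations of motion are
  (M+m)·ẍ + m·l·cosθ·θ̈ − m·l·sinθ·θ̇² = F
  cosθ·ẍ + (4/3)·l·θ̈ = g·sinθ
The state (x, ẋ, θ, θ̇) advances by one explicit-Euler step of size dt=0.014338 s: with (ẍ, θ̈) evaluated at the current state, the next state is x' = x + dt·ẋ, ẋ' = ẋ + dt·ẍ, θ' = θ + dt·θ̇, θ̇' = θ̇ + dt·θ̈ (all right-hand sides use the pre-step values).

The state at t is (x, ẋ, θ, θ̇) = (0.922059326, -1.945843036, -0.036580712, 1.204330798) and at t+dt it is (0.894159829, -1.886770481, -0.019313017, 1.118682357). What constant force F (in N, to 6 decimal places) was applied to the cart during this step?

ẍ = (ẋ'−ẋ)/dt = (-1.886770481−-1.945843036)/0.014338 = 4.120000
θ̈ = (θ̇'−θ̇)/dt = (1.118682357−1.204330798)/0.014338 = -5.973528
sinθ=-0.036573, cosθ=0.999331
F = (M+m)·ẍ + m·l·cosθ·θ̈ − m·l·sinθ·θ̇² = 9.268351 + -0.892308 − -0.007929 = 8.383972

F = 8.383972 N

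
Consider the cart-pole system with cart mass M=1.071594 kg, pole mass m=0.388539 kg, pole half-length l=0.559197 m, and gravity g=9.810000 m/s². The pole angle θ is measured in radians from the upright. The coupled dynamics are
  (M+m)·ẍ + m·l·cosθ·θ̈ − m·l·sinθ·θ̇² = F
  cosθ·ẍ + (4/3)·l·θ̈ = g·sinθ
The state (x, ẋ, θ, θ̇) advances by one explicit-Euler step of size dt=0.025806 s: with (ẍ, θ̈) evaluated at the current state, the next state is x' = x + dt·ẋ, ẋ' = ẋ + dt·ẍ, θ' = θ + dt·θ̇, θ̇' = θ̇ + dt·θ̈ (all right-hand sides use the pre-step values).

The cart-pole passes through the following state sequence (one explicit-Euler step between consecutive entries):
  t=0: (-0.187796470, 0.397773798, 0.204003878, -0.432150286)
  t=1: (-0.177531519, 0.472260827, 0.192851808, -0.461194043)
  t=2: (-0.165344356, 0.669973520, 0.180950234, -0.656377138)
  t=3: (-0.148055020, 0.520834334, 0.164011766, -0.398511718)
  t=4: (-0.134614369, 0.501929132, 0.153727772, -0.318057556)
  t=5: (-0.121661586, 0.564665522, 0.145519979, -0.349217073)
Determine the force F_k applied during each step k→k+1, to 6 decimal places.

F_0 = 3.966882 N
F_1 = 9.565102 N
F_2 = -6.319698 N
F_3 = -0.407030 N
F_4 = 3.287082 N

step 0→1:
  ẍ = (ẋ'−ẋ)/dt = (0.472260827−0.397773798)/0.025806 = 2.886423
  θ̈ = (θ̇'−θ̇)/dt = (-0.461194043−-0.432150286)/0.025806 = -1.125465
  sinθ=0.202592, cosθ=0.979263
  F = (M+m)·ẍ + m·l·cosθ·θ̈ − m·l·sinθ·θ̇² = 4.214561 + -0.239459 − 0.008220 = 3.966882
step 1→2:
  ẍ = (ẋ'−ẋ)/dt = (0.669973520−0.472260827)/0.025806 = 7.661501
  θ̈ = (θ̇'−θ̇)/dt = (-0.656377138−-0.461194043)/0.025806 = -7.563477
  sinθ=0.191659, cosθ=0.981462
  F = (M+m)·ẍ + m·l·cosθ·θ̈ − m·l·sinθ·θ̇² = 11.186810 + -1.612851 − 0.008857 = 9.565102
step 2→3:
  ẍ = (ẋ'−ẋ)/dt = (0.520834334−0.669973520)/0.025806 = -5.779245
  θ̈ = (θ̇'−θ̇)/dt = (-0.398511718−-0.656377138)/0.025806 = 9.992460
  sinθ=0.179964, cosθ=0.983673
  F = (M+m)·ẍ + m·l·cosθ·θ̈ − m·l·sinθ·θ̇² = -8.438466 + 2.135614 − 0.016846 = -6.319698
step 3→4:
  ẍ = (ẋ'−ẋ)/dt = (0.501929132−0.520834334)/0.025806 = -0.732589
  θ̈ = (θ̇'−θ̇)/dt = (-0.318057556−-0.398511718)/0.025806 = 3.117653
  sinθ=0.163277, cosθ=0.986580
  F = (M+m)·ẍ + m·l·cosθ·θ̈ − m·l·sinθ·θ̇² = -1.069678 + 0.668282 − 0.005634 = -0.407030
step 4→5:
  ẍ = (ẋ'−ẋ)/dt = (0.564665522−0.501929132)/0.025806 = 2.431078
  θ̈ = (θ̇'−θ̇)/dt = (-0.349217073−-0.318057556)/0.025806 = -1.207452
  sinθ=0.153123, cosθ=0.988207
  F = (M+m)·ẍ + m·l·cosθ·θ̈ − m·l·sinθ·θ̇² = 3.549697 + -0.259249 − 0.003366 = 3.287082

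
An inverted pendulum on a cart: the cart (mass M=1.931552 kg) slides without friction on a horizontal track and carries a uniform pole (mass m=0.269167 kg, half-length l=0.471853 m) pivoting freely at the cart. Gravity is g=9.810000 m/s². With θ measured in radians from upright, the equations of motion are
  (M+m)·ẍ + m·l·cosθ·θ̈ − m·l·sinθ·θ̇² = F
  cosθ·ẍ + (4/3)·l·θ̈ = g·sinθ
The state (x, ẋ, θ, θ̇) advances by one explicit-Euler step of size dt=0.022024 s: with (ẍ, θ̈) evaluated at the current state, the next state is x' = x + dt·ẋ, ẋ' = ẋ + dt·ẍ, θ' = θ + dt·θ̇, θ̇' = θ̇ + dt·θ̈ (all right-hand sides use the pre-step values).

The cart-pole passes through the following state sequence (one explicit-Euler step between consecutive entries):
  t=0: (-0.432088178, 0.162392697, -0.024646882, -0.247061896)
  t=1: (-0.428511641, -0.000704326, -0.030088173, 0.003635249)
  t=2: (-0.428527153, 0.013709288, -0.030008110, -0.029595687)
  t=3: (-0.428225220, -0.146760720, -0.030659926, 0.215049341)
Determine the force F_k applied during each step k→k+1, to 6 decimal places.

F_0 = -14.851790 N
F_1 = 1.248713 N
F_2 = -14.624574 N

step 0→1:
  ẍ = (ẋ'−ẋ)/dt = (-0.000704326−0.162392697)/0.022024 = -7.405422
  θ̈ = (θ̇'−θ̇)/dt = (0.003635249−-0.247061896)/0.022024 = 11.382907
  sinθ=-0.024644, cosθ=0.999696
  F = (M+m)·ẍ + m·l·cosθ·θ̈ − m·l·sinθ·θ̇² = -16.297254 + 1.445273 − -0.000191 = -14.851790
step 1→2:
  ẍ = (ẋ'−ẋ)/dt = (0.013709288−-0.000704326)/0.022024 = 0.654450
  θ̈ = (θ̇'−θ̇)/dt = (-0.029595687−0.003635249)/0.022024 = -1.508851
  sinθ=-0.030084, cosθ=0.999547
  F = (M+m)·ẍ + m·l·cosθ·θ̈ − m·l·sinθ·θ̇² = 1.440261 + -0.191548 − -0.000000 = 1.248713
step 2→3:
  ẍ = (ẋ'−ẋ)/dt = (-0.146760720−0.013709288)/0.022024 = -7.286143
  θ̈ = (θ̇'−θ̇)/dt = (0.215049341−-0.029595687)/0.022024 = 11.108111
  sinθ=-0.030004, cosθ=0.999550
  F = (M+m)·ẍ + m·l·cosθ·θ̈ − m·l·sinθ·θ̇² = -16.034753 + 1.410175 − -0.000003 = -14.624574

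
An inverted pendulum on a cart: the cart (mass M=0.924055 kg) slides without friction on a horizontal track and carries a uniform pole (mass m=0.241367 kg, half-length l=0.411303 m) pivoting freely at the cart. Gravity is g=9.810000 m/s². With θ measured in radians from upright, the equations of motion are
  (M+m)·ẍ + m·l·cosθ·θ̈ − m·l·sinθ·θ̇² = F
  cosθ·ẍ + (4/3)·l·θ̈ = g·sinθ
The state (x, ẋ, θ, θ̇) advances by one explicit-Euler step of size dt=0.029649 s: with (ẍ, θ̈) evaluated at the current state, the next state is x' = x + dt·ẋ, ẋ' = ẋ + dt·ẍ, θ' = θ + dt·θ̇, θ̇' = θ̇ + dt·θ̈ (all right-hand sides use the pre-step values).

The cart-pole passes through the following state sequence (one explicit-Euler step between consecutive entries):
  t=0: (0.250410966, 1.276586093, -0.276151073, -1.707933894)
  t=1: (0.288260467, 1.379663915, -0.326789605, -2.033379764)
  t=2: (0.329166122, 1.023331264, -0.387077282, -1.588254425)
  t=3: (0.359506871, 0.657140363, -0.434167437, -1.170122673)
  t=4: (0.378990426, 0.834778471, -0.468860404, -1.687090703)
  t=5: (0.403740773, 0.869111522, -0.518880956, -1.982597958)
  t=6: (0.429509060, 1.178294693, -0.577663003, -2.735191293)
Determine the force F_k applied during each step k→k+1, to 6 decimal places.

step 0→1:
  ẍ = (ẋ'−ẋ)/dt = (1.379663915−1.276586093)/0.029649 = 3.476604
  θ̈ = (θ̇'−θ̇)/dt = (-2.033379764−-1.707933894)/0.029649 = -10.976622
  sinθ=-0.272655, cosθ=0.962112
  F = (M+m)·ẍ + m·l·cosθ·θ̈ − m·l·sinθ·θ̇² = 4.051710 + -1.048417 − -0.078958 = 3.082251
step 1→2:
  ẍ = (ẋ'−ẋ)/dt = (1.023331264−1.379663915)/0.029649 = -12.018370
  θ̈ = (θ̇'−θ̇)/dt = (-1.588254425−-2.033379764)/0.029649 = 15.013165
  sinθ=-0.321004, cosθ=0.947078
  F = (M+m)·ẍ + m·l·cosθ·θ̈ − m·l·sinθ·θ̇² = -14.006473 + 1.411555 − -0.131761 = -12.463157
step 2→3:
  ẍ = (ẋ'−ẋ)/dt = (0.657140363−1.023331264)/0.029649 = -12.350869
  θ̈ = (θ̇'−θ̇)/dt = (-1.170122673−-1.588254425)/0.029649 = 14.102727
  sinθ=-0.377484, cosθ=0.926016
  F = (M+m)·ẍ + m·l·cosθ·θ̈ − m·l·sinθ·θ̇² = -14.393974 + 1.296467 − -0.094532 = -13.002975
step 3→4:
  ẍ = (ẋ'−ẋ)/dt = (0.834778471−0.657140363)/0.029649 = 5.991369
  θ̈ = (θ̇'−θ̇)/dt = (-1.687090703−-1.170122673)/0.029649 = -17.436272
  sinθ=-0.420655, cosθ=0.907221
  F = (M+m)·ẍ + m·l·cosθ·θ̈ − m·l·sinθ·θ̇² = 6.982474 + -1.570386 − -0.057178 = 5.469266
step 4→5:
  ẍ = (ẋ'−ẋ)/dt = (0.869111522−0.834778471)/0.029649 = 1.157983
  θ̈ = (θ̇'−θ̇)/dt = (-1.982597958−-1.687090703)/0.029649 = -9.966854
  sinθ=-0.451870, cosθ=0.892084
  F = (M+m)·ẍ + m·l·cosθ·θ̈ − m·l·sinθ·θ̇² = 1.349539 + -0.882680 − -0.127682 = 0.594541
step 5→6:
  ẍ = (ẋ'−ẋ)/dt = (1.178294693−0.869111522)/0.029649 = 10.428115
  θ̈ = (θ̇'−θ̇)/dt = (-2.735191293−-1.982597958)/0.029649 = -25.383431
  sinθ=-0.495909, cosθ=0.868375
  F = (M+m)·ẍ + m·l·cosθ·θ̈ − m·l·sinθ·θ̇² = 12.153154 + -2.188251 − -0.193513 = 10.158416

F_0 = 3.082251 N
F_1 = -12.463157 N
F_2 = -13.002975 N
F_3 = 5.469266 N
F_4 = 0.594541 N
F_5 = 10.158416 N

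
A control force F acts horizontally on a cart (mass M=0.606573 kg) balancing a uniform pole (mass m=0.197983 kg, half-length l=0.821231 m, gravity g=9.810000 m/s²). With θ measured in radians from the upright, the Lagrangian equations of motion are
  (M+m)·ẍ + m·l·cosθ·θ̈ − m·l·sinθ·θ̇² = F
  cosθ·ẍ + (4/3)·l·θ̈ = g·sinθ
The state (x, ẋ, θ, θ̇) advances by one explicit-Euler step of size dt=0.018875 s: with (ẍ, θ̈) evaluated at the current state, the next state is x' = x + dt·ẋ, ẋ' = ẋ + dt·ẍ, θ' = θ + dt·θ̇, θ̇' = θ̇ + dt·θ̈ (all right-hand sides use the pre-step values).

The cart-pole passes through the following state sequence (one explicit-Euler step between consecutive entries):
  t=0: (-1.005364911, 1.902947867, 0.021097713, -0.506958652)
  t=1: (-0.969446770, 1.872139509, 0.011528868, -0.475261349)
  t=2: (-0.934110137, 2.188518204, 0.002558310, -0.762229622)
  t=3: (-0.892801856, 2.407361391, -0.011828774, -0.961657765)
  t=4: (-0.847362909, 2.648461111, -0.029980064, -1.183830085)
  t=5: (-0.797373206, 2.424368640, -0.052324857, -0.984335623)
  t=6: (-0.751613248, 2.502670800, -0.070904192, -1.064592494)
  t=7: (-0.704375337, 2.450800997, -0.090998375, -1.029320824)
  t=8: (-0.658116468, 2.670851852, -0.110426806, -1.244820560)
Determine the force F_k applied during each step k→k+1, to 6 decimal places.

step 0→1:
  ẍ = (ẋ'−ẋ)/dt = (1.872139509−1.902947867)/0.018875 = -1.632231
  θ̈ = (θ̇'−θ̇)/dt = (-0.475261349−-0.506958652)/0.018875 = 1.679327
  sinθ=0.021096, cosθ=0.999777
  F = (M+m)·ẍ + m·l·cosθ·θ̈ − m·l·sinθ·θ̇² = -1.313221 + 0.272981 − 0.000882 = -1.041122
step 1→2:
  ẍ = (ẋ'−ẋ)/dt = (2.188518204−1.872139509)/0.018875 = 16.761785
  θ̈ = (θ̇'−θ̇)/dt = (-0.762229622−-0.475261349)/0.018875 = -15.203617
  sinθ=0.011529, cosθ=0.999934
  F = (M+m)·ẍ + m·l·cosθ·θ̈ − m·l·sinθ·θ̇² = 13.485795 + -2.471788 − 0.000423 = 11.013583
step 2→3:
  ẍ = (ẋ'−ẋ)/dt = (2.407361391−2.188518204)/0.018875 = 11.594341
  θ̈ = (θ̇'−θ̇)/dt = (-0.961657765−-0.762229622)/0.018875 = -10.565729
  sinθ=0.002558, cosθ=0.999997
  F = (M+m)·ẍ + m·l·cosθ·θ̈ − m·l·sinθ·θ̇² = 9.328297 + -1.717874 − 0.000242 = 7.610181
step 3→4:
  ẍ = (ẋ'−ẋ)/dt = (2.648461111−2.407361391)/0.018875 = 12.773495
  θ̈ = (θ̇'−θ̇)/dt = (-1.183830085−-0.961657765)/0.018875 = -11.770719
  sinθ=-0.011828, cosθ=0.999930
  F = (M+m)·ẍ + m·l·cosθ·θ̈ − m·l·sinθ·θ̇² = 10.276992 + -1.913665 − -0.001779 = 8.365106
step 4→5:
  ẍ = (ẋ'−ẋ)/dt = (2.424368640−2.648461111)/0.018875 = -11.872449
  θ̈ = (θ̇'−θ̇)/dt = (-0.984335623−-1.183830085)/0.018875 = 10.569243
  sinθ=-0.029976, cosθ=0.999551
  F = (M+m)·ẍ + m·l·cosθ·θ̈ − m·l·sinθ·θ̇² = -9.552050 + 1.717679 − -0.006830 = -7.827541
step 5→6:
  ẍ = (ẋ'−ẋ)/dt = (2.502670800−2.424368640)/0.018875 = 4.148459
  θ̈ = (θ̇'−θ̇)/dt = (-1.064592494−-0.984335623)/0.018875 = -4.252020
  sinθ=-0.052301, cosθ=0.998631
  F = (M+m)·ẍ + m·l·cosθ·θ̈ − m·l·sinθ·θ̇² = 3.337667 + -0.690389 − -0.008239 = 2.655518
step 6→7:
  ẍ = (ẋ'−ẋ)/dt = (2.450800997−2.502670800)/0.018875 = -2.748069
  θ̈ = (θ̇'−θ̇)/dt = (-1.029320824−-1.064592494)/0.018875 = 1.868698
  sinθ=-0.070845, cosθ=0.997487
  F = (M+m)·ẍ + m·l·cosθ·θ̈ − m·l·sinθ·θ̇² = -2.210975 + 0.303068 − -0.013055 = -1.894853
step 7→8:
  ẍ = (ẋ'−ẋ)/dt = (2.670851852−2.450800997)/0.018875 = 11.658323
  θ̈ = (θ̇'−θ̇)/dt = (-1.244820560−-1.029320824)/0.018875 = -11.417205
  sinθ=-0.090873, cosθ=0.995863
  F = (M+m)·ẍ + m·l·cosθ·θ̈ − m·l·sinθ·θ̇² = 9.379774 + -1.848640 − -0.015654 = 7.546788

F_0 = -1.041122 N
F_1 = 11.013583 N
F_2 = 7.610181 N
F_3 = 8.365106 N
F_4 = -7.827541 N
F_5 = 2.655518 N
F_6 = -1.894853 N
F_7 = 7.546788 N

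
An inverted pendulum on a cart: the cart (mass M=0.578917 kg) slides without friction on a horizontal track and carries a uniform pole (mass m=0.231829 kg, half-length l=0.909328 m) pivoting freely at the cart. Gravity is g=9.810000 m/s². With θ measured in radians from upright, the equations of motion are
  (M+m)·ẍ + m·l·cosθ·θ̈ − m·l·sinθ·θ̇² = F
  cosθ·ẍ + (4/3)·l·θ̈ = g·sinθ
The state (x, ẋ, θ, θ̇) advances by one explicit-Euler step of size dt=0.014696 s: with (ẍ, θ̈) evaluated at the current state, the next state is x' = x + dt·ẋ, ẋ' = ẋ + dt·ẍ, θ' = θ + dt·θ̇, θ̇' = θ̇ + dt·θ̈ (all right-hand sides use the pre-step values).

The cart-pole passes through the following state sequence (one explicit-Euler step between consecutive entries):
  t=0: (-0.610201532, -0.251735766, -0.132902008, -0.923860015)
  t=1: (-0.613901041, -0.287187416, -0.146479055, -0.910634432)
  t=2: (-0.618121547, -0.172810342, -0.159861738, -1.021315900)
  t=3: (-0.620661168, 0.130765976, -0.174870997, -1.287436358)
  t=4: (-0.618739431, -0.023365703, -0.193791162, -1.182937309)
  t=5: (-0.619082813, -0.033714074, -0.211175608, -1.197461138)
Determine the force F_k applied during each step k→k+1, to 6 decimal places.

F_0 = -1.743904 N
F_1 = 4.764765 N
F_2 = 13.013917 N
F_3 = -6.966176 N
F_4 = -0.718526 N

step 0→1:
  ẍ = (ẋ'−ẋ)/dt = (-0.287187416−-0.251735766)/0.014696 = -2.412333
  θ̈ = (θ̇'−θ̇)/dt = (-0.910634432−-0.923860015)/0.014696 = 0.899944
  sinθ=-0.132511, cosθ=0.991182
  F = (M+m)·ẍ + m·l·cosθ·θ̈ − m·l·sinθ·θ̇² = -1.955790 + 0.188043 − -0.023843 = -1.743904
step 1→2:
  ẍ = (ẋ'−ẋ)/dt = (-0.172810342−-0.287187416)/0.014696 = 7.782871
  θ̈ = (θ̇'−θ̇)/dt = (-1.021315900−-0.910634432)/0.014696 = -7.531401
  sinθ=-0.145956, cosθ=0.989291
  F = (M+m)·ẍ + m·l·cosθ·θ̈ − m·l·sinθ·θ̇² = 6.309932 + -1.570682 − -0.025515 = 4.764765
step 2→3:
  ẍ = (ẋ'−ẋ)/dt = (0.130765976−-0.172810342)/0.014696 = 20.657071
  θ̈ = (θ̇'−θ̇)/dt = (-1.287436358−-1.021315900)/0.014696 = -18.108360
  sinθ=-0.159182, cosθ=0.987249
  F = (M+m)·ẍ + m·l·cosθ·θ̈ − m·l·sinθ·θ̇² = 16.747638 + -3.768724 − -0.035003 = 13.013917
step 3→4:
  ẍ = (ẋ'−ẋ)/dt = (-0.023365703−0.130765976)/0.014696 = -10.488002
  θ̈ = (θ̇'−θ̇)/dt = (-1.182937309−-1.287436358)/0.014696 = 7.110714
  sinθ=-0.173981, cosθ=0.984749
  F = (M+m)·ẍ + m·l·cosθ·θ̈ − m·l·sinθ·θ̇² = -8.503106 + 1.476138 − -0.060791 = -6.966176
step 4→5:
  ẍ = (ẋ'−ẋ)/dt = (-0.033714074−-0.023365703)/0.014696 = -0.704162
  θ̈ = (θ̇'−θ̇)/dt = (-1.197461138−-1.182937309)/0.014696 = -0.988284
  sinθ=-0.192580, cosθ=0.981281
  F = (M+m)·ẍ + m·l·cosθ·θ̈ − m·l·sinθ·θ̇² = -0.570897 + -0.204439 − -0.056810 = -0.718526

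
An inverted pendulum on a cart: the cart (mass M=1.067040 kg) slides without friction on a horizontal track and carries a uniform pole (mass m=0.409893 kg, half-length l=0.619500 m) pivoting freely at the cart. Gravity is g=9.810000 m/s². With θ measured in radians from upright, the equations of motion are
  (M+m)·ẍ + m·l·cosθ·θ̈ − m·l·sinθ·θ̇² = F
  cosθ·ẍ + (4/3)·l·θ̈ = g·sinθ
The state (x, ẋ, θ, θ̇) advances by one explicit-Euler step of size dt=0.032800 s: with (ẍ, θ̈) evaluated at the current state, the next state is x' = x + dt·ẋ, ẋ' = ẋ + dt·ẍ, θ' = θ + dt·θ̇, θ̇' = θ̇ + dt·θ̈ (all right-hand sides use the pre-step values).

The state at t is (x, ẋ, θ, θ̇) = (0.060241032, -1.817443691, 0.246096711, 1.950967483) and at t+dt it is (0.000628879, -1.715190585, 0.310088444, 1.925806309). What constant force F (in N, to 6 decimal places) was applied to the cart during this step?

F = 4.179912 N

ẍ = (ẋ'−ẋ)/dt = (-1.715190585−-1.817443691)/0.032800 = 3.117473
θ̈ = (θ̇'−θ̇)/dt = (1.925806309−1.950967483)/0.032800 = -0.767109
sinθ=0.243620, cosθ=0.969871
F = (M+m)·ẍ + m·l·cosθ·θ̈ − m·l·sinθ·θ̇² = 4.604298 + -0.188922 − 0.235464 = 4.179912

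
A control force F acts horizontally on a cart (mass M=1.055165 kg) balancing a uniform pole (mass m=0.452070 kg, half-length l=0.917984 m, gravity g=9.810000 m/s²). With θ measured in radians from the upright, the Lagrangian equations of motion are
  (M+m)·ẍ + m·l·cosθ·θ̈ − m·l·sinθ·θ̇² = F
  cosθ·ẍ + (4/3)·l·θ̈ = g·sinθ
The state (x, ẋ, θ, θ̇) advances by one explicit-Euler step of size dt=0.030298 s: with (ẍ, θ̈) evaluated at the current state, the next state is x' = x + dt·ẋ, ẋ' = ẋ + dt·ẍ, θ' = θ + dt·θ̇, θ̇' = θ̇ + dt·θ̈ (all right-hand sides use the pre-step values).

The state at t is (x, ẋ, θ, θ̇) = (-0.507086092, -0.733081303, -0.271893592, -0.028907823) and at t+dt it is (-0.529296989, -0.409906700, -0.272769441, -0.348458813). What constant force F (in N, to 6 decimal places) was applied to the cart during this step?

ẍ = (ẋ'−ẋ)/dt = (-0.409906700−-0.733081303)/0.030298 = 10.666533
θ̈ = (θ̇'−θ̇)/dt = (-0.348458813−-0.028907823)/0.030298 = -10.546933
sinθ=-0.268556, cosθ=0.963264
F = (M+m)·ẍ + m·l·cosθ·θ̈ − m·l·sinθ·θ̇² = 16.076971 + -4.216114 − -0.000093 = 11.860950

F = 11.860950 N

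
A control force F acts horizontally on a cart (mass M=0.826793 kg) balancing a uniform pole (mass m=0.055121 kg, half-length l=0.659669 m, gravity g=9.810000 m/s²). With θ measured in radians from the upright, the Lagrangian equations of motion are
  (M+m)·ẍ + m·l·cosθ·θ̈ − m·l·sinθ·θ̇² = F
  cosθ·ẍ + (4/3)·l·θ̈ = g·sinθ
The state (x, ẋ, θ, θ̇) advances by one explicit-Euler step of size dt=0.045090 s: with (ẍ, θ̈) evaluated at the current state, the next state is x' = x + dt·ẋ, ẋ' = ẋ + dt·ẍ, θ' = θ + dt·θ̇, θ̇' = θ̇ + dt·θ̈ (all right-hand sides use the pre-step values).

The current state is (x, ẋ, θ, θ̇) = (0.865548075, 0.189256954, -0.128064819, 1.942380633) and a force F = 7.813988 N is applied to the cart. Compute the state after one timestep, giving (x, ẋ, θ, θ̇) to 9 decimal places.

(0.874081671, 0.609892972, -0.040482876, 1.403833319)

sinθ=-0.127715049, cosθ=0.991810902
temp = (F + m·l·θ̇²·sinθ)/(M+m) = (7.813988 + -0.017520799)/0.881914 = 8.840393962
θ̈ = (g·sinθ − cosθ·temp)/(l·(4/3 − m·cos²θ/(M+m))) = -11.943830421
ẍ = temp − m·l·θ̈·cosθ/(M+m) = 9.328809457
Euler: x'=0.865548075+0.045090·0.189256954=0.874081671, ẋ'=0.189256954+0.045090·9.328809457=0.609892972
       θ'=-0.128064819+0.045090·1.942380633=-0.040482876, θ̇'=1.942380633+0.045090·-11.943830421=1.403833319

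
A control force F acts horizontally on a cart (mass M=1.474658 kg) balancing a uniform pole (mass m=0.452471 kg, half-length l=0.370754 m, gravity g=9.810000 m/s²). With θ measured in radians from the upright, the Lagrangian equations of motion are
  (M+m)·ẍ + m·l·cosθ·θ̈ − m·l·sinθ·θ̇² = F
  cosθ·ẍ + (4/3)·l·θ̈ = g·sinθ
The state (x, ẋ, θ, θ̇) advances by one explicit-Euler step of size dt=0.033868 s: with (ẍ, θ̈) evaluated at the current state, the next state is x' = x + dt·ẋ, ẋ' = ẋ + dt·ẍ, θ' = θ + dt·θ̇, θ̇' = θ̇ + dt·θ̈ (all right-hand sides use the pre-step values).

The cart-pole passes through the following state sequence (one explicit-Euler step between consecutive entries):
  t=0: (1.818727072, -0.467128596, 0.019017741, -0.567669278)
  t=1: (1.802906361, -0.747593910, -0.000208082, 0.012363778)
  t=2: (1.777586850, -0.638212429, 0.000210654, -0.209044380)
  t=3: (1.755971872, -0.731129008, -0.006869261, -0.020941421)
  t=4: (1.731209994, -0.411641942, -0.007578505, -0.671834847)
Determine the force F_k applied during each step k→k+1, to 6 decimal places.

step 0→1:
  ẍ = (ẋ'−ẋ)/dt = (-0.747593910−-0.467128596)/0.033868 = -8.281130
  θ̈ = (θ̇'−θ̇)/dt = (0.012363778−-0.567669278)/0.033868 = 17.126286
  sinθ=0.019017, cosθ=0.999819
  F = (M+m)·ẍ + m·l·cosθ·θ̈ − m·l·sinθ·θ̇² = -15.958806 + 2.872508 − 0.001028 = -13.087326
step 1→2:
  ẍ = (ẋ'−ẋ)/dt = (-0.638212429−-0.747593910)/0.033868 = 3.229641
  θ̈ = (θ̇'−θ̇)/dt = (-0.209044380−0.012363778)/0.033868 = -6.537385
  sinθ=-0.000208, cosθ=1.000000
  F = (M+m)·ẍ + m·l·cosθ·θ̈ − m·l·sinθ·θ̇² = 6.223935 + -1.096682 − -0.000000 = 5.127253
step 2→3:
  ẍ = (ẋ'−ẋ)/dt = (-0.731129008−-0.638212429)/0.033868 = -2.743492
  θ̈ = (θ̇'−θ̇)/dt = (-0.020941421−-0.209044380)/0.033868 = 5.554003
  sinθ=0.000211, cosθ=1.000000
  F = (M+m)·ẍ + m·l·cosθ·θ̈ − m·l·sinθ·θ̇² = -5.287063 + 0.931714 − 0.000002 = -4.355350
step 3→4:
  ẍ = (ẋ'−ẋ)/dt = (-0.411641942−-0.731129008)/0.033868 = 9.433302
  θ̈ = (θ̇'−θ̇)/dt = (-0.671834847−-0.020941421)/0.033868 = -19.218537
  sinθ=-0.006869, cosθ=0.999976
  F = (M+m)·ẍ + m·l·cosθ·θ̈ − m·l·sinθ·θ̇² = 18.179190 + -3.223938 − -0.000001 = 14.955252

F_0 = -13.087326 N
F_1 = 5.127253 N
F_2 = -4.355350 N
F_3 = 14.955252 N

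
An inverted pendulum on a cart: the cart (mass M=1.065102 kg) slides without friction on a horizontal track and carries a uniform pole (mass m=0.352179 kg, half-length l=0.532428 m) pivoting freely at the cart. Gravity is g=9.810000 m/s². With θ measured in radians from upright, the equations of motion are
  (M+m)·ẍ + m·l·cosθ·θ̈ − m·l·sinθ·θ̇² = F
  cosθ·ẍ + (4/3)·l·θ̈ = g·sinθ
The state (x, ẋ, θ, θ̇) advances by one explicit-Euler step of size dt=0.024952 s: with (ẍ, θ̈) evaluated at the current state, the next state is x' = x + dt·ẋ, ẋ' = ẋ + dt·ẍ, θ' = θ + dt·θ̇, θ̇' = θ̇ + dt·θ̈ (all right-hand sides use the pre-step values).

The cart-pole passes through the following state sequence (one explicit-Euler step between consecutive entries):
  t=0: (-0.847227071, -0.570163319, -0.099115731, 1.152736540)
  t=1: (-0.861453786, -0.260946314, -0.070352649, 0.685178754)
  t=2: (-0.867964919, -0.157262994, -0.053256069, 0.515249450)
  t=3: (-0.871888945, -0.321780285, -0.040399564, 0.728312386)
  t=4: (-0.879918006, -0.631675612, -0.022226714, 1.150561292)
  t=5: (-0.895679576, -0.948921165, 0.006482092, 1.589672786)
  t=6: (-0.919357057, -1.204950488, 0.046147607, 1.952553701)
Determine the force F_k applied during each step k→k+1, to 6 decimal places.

F_0 = 14.091902 N
F_1 = 4.621601 N
F_2 = -7.743120 N
F_3 = -14.427591 N
F_4 = -14.715093 N
F_5 = -11.818683 N

step 0→1:
  ẍ = (ẋ'−ẋ)/dt = (-0.260946314−-0.570163319)/0.024952 = 12.392474
  θ̈ = (θ̇'−θ̇)/dt = (0.685178754−1.152736540)/0.024952 = -18.738289
  sinθ=-0.098954, cosθ=0.995092
  F = (M+m)·ẍ + m·l·cosθ·θ̈ − m·l·sinθ·θ̇² = 17.563618 + -3.496371 − -0.024656 = 14.091902
step 1→2:
  ẍ = (ẋ'−ẋ)/dt = (-0.157262994−-0.260946314)/0.024952 = 4.155311
  θ̈ = (θ̇'−θ̇)/dt = (0.515249450−0.685178754)/0.024952 = -6.810248
  sinθ=-0.070295, cosθ=0.997526
  F = (M+m)·ẍ + m·l·cosθ·θ̈ − m·l·sinθ·θ̇² = 5.889243 + -1.273830 − -0.006188 = 4.621601
step 2→3:
  ẍ = (ẋ'−ẋ)/dt = (-0.321780285−-0.157262994)/0.024952 = -6.593351
  θ̈ = (θ̇'−θ̇)/dt = (0.728312386−0.515249450)/0.024952 = 8.538912
  sinθ=-0.053231, cosθ=0.998582
  F = (M+m)·ẍ + m·l·cosθ·θ̈ − m·l·sinθ·θ̇² = -9.344631 + 1.598861 − -0.002650 = -7.743120
step 3→4:
  ẍ = (ẋ'−ẋ)/dt = (-0.631675612−-0.321780285)/0.024952 = -12.419659
  θ̈ = (θ̇'−θ̇)/dt = (1.150561292−0.728312386)/0.024952 = 16.922447
  sinθ=-0.040389, cosθ=0.999184
  F = (M+m)·ẍ + m·l·cosθ·θ̈ − m·l·sinθ·θ̇² = -17.602146 + 3.170538 − -0.004017 = -14.427591
step 4→5:
  ẍ = (ẋ'−ẋ)/dt = (-0.948921165−-0.631675612)/0.024952 = -12.714233
  θ̈ = (θ̇'−θ̇)/dt = (1.589672786−1.150561292)/0.024952 = 17.598248
  sinθ=-0.022225, cosθ=0.999753
  F = (M+m)·ẍ + m·l·cosθ·θ̈ − m·l·sinθ·θ̇² = -18.019642 + 3.299032 − -0.005517 = -14.715093
step 5→6:
  ẍ = (ẋ'−ẋ)/dt = (-1.204950488−-0.948921165)/0.024952 = -10.260874
  θ̈ = (θ̇'−θ̇)/dt = (1.952553701−1.589672786)/0.024952 = 14.543159
  sinθ=0.006482, cosθ=0.999979
  F = (M+m)·ẍ + m·l·cosθ·θ̈ − m·l·sinθ·θ̇² = -14.542541 + 2.726930 − 0.003072 = -11.818683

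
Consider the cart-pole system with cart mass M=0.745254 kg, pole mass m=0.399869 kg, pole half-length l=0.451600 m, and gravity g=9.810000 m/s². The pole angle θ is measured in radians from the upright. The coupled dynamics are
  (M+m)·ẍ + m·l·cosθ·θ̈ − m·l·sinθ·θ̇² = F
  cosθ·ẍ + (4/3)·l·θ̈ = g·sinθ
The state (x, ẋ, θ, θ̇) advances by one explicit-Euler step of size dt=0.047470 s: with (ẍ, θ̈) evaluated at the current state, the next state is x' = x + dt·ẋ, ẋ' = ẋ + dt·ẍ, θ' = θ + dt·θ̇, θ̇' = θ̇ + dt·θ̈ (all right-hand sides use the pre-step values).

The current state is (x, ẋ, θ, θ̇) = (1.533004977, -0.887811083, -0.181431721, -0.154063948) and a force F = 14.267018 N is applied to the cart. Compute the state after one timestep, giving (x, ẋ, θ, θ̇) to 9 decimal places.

(1.490860585, -0.066738941, -0.188745137, -1.634835395)

sinθ=-0.180437979, cosθ=0.983586364
temp = (F + m·l·θ̇²·sinθ)/(M+m) = (14.267018 + -0.000773396)/1.145123 = 12.458263963
θ̈ = (g·sinθ − cosθ·temp)/(l·(4/3 − m·cos²θ/(M+m))) = -31.193837104
ẍ = temp − m·l·θ̈·cosθ/(M+m) = 17.296653512
Euler: x'=1.533004977+0.047470·-0.887811083=1.490860585, ẋ'=-0.887811083+0.047470·17.296653512=-0.066738941
       θ'=-0.181431721+0.047470·-0.154063948=-0.188745137, θ̇'=-0.154063948+0.047470·-31.193837104=-1.634835395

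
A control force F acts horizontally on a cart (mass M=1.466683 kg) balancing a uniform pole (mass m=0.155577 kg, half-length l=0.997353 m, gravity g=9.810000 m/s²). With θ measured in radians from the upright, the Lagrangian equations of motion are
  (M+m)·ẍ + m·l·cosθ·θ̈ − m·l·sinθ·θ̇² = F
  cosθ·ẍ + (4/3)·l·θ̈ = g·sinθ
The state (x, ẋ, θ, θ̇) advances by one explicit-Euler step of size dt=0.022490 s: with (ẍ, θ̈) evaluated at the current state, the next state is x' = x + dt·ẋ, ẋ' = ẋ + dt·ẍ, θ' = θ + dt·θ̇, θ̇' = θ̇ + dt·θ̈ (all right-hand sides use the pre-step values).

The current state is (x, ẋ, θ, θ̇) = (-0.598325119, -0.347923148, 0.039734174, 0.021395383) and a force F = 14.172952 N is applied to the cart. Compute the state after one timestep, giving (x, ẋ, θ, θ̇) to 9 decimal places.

sinθ=0.039723719, cosθ=0.999210702
temp = (F + m·l·θ̇²·sinθ)/(M+m) = (14.172952 + 0.000002822)/1.622260 = 8.736549518
θ̈ = (g·sinθ − cosθ·temp)/(l·(4/3 − m·cos²θ/(M+m))) = -6.756796725
ẍ = temp − m·l·θ̈·cosθ/(M+m) = 9.382310442
Euler: x'=-0.598325119+0.022490·-0.347923148=-0.606149911, ẋ'=-0.347923148+0.022490·9.382310442=-0.136914986
       θ'=0.039734174+0.022490·0.021395383=0.040215356, θ̇'=0.021395383+0.022490·-6.756796725=-0.130564975

(-0.606149911, -0.136914986, 0.040215356, -0.130564975)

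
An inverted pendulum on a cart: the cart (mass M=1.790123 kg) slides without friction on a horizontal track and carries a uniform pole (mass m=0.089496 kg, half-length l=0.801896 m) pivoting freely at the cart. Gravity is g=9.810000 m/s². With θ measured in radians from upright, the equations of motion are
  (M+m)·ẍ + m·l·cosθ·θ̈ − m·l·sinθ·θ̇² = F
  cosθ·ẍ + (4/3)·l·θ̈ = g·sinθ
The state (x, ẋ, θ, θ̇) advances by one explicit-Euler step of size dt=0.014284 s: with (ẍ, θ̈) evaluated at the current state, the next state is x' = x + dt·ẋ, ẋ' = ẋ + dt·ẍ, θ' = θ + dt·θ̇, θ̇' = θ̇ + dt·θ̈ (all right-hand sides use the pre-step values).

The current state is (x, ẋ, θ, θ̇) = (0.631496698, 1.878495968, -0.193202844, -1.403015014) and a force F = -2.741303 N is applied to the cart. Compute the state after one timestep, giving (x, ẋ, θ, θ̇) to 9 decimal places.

(0.658329134, 1.857684666, -0.213243510, -1.409076160)

sinθ=-0.192003127, cosθ=0.981394314
temp = (F + m·l·θ̇²·sinθ)/(M+m) = (-2.741303 + -0.027124055)/1.879619 = -1.472866073
θ̈ = (g·sinθ − cosθ·temp)/(l·(4/3 − m·cos²θ/(M+m))) = -0.424331122
ẍ = temp − m·l·θ̈·cosθ/(M+m) = -1.456965958
Euler: x'=0.631496698+0.014284·1.878495968=0.658329134, ẋ'=1.878495968+0.014284·-1.456965958=1.857684666
       θ'=-0.193202844+0.014284·-1.403015014=-0.213243510, θ̇'=-1.403015014+0.014284·-0.424331122=-1.409076160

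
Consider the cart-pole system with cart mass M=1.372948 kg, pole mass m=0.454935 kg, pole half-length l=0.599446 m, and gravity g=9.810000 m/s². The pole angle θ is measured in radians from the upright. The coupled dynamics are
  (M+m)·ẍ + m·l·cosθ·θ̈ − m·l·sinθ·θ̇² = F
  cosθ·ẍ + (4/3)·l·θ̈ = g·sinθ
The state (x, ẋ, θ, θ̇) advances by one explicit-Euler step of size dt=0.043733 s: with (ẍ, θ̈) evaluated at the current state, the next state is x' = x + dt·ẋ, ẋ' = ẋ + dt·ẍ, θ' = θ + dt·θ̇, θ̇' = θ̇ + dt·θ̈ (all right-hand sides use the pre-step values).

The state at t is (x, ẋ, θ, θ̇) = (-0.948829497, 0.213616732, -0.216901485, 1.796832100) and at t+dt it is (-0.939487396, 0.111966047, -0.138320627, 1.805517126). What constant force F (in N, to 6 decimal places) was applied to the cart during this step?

F = -4.006265 N

ẍ = (ẋ'−ẋ)/dt = (0.111966047−0.213616732)/0.043733 = -2.324347
θ̈ = (θ̇'−θ̇)/dt = (1.805517126−1.796832100)/0.043733 = 0.198592
sinθ=-0.215205, cosθ=0.976569
F = (M+m)·ẍ + m·l·cosθ·θ̈ − m·l·sinθ·θ̇² = -4.248635 + 0.052889 − -0.189481 = -4.006265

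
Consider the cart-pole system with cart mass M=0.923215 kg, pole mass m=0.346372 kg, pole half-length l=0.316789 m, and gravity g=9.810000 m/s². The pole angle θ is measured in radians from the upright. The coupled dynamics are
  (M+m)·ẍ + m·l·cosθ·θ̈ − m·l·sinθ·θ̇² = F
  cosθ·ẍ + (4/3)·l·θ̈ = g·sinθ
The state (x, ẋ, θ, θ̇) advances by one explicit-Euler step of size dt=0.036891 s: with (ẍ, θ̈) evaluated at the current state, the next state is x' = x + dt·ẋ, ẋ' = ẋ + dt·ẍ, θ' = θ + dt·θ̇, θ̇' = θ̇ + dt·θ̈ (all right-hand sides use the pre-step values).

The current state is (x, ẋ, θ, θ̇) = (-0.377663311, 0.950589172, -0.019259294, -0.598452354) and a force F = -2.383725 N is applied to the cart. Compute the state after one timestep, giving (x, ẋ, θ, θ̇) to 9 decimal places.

(-0.342595126, 0.865278400, -0.041336800, -0.413016396)

sinθ=-0.019258103, cosθ=0.999814546
temp = (F + m·l·θ̇²·sinθ)/(M+m) = (-2.383725 + -0.000756808)/1.269587 = -1.878155501
θ̈ = (g·sinθ − cosθ·temp)/(l·(4/3 − m·cos²θ/(M+m))) = 5.026590715
ẍ = temp − m·l·θ̈·cosθ/(M+m) = -2.312509054
Euler: x'=-0.377663311+0.036891·0.950589172=-0.342595126, ẋ'=0.950589172+0.036891·-2.312509054=0.865278400
       θ'=-0.019259294+0.036891·-0.598452354=-0.041336800, θ̇'=-0.598452354+0.036891·5.026590715=-0.413016396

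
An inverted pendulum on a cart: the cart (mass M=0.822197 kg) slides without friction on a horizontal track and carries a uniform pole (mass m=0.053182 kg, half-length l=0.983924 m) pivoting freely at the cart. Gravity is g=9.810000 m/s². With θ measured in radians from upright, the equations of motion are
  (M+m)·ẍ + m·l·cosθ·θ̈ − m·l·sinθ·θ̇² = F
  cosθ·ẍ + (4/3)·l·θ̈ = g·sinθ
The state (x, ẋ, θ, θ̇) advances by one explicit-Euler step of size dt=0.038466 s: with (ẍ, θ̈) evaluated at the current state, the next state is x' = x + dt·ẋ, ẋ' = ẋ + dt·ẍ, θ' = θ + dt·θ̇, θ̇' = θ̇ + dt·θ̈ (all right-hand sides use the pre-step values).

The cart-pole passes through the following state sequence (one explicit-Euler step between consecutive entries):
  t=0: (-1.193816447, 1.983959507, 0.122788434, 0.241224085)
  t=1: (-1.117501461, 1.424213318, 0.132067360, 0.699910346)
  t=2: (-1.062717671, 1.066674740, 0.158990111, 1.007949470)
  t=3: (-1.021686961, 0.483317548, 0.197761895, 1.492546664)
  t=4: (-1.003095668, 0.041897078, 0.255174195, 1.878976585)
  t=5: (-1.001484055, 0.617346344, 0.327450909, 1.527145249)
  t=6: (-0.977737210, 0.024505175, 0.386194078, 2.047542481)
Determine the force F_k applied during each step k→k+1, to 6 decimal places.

F_0 = -12.119363 N
F_1 = -7.724567 N
F_2 = -12.633096 N
F_3 = -9.552971 N
F_4 = 12.585876 N
F_5 = -12.860359 N

step 0→1:
  ẍ = (ẋ'−ẋ)/dt = (1.424213318−1.983959507)/0.038466 = -14.551713
  θ̈ = (θ̇'−θ̇)/dt = (0.699910346−0.241224085)/0.038466 = 11.924460
  sinθ=0.122480, cosθ=0.992471
  F = (M+m)·ẍ + m·l·cosθ·θ̈ − m·l·sinθ·θ̇² = -12.738264 + 0.619274 − 0.000373 = -12.119363
step 1→2:
  ẍ = (ẋ'−ẋ)/dt = (1.066674740−1.424213318)/0.038466 = -9.294925
  θ̈ = (θ̇'−θ̇)/dt = (1.007949470−0.699910346)/0.038466 = 8.008088
  sinθ=0.131684, cosθ=0.991292
  F = (M+m)·ẍ + m·l·cosθ·θ̈ − m·l·sinθ·θ̇² = -8.136582 + 0.415391 − 0.003376 = -7.724567
step 2→3:
  ẍ = (ẋ'−ẋ)/dt = (0.483317548−1.066674740)/0.038466 = -15.165528
  θ̈ = (θ̇'−θ̇)/dt = (1.492546664−1.007949470)/0.038466 = 12.598066
  sinθ=0.158321, cosθ=0.987388
  F = (M+m)·ẍ + m·l·cosθ·θ̈ − m·l·sinθ·θ̇² = -13.275585 + 0.650905 − 0.008417 = -12.633096
step 3→4:
  ẍ = (ẋ'−ẋ)/dt = (0.041897078−0.483317548)/0.038466 = -11.475601
  θ̈ = (θ̇'−θ̇)/dt = (1.878976585−1.492546664)/0.038466 = 10.046013
  sinθ=0.196475, cosθ=0.980509
  F = (M+m)·ẍ + m·l·cosθ·θ̈ − m·l·sinθ·θ̇² = -10.045500 + 0.515432 − 0.022903 = -9.552971
step 4→5:
  ẍ = (ẋ'−ẋ)/dt = (0.617346344−0.041897078)/0.038466 = 14.959946
  θ̈ = (θ̇'−θ̇)/dt = (1.527145249−1.878976585)/0.038466 = -9.146554
  sinθ=0.252414, cosθ=0.967619
  F = (M+m)·ẍ + m·l·cosθ·θ̈ − m·l·sinθ·θ̇² = 13.095622 + -0.463114 − 0.046632 = 12.585876
step 5→6:
  ẍ = (ẋ'−ẋ)/dt = (0.024505175−0.617346344)/0.038466 = -15.412083
  θ̈ = (θ̇'−θ̇)/dt = (2.047542481−1.527145249)/0.038466 = 13.528759
  sinθ=0.321630, cosθ=0.946865
  F = (M+m)·ẍ + m·l·cosθ·θ̈ − m·l·sinθ·θ̇² = -13.491413 + 0.670305 − 0.039250 = -12.860359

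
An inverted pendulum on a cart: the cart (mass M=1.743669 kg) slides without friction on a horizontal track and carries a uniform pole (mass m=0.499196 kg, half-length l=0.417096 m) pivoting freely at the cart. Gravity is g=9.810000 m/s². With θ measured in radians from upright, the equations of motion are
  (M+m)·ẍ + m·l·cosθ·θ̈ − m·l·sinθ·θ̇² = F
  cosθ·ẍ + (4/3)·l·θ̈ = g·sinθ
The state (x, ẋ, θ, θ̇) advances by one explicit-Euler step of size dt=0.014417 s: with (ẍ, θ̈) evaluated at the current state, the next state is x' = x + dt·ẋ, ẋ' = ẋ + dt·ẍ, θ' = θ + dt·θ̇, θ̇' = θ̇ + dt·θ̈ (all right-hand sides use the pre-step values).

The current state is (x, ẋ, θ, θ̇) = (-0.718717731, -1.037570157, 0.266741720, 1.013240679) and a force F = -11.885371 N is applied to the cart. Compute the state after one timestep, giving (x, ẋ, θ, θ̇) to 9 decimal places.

sinθ=0.263589791, cosθ=0.964634865
temp = (F + m·l·θ̇²·sinθ)/(M+m) = (-11.885371 + 0.056345721)/2.242865 = -5.274069228
θ̈ = (g·sinθ − cosθ·temp)/(l·(4/3 − m·cos²θ/(M+m))) = 16.335186431
ẍ = temp − m·l·θ̈·cosθ/(M+m) = -6.736889727
Euler: x'=-0.718717731+0.014417·-1.037570157=-0.733676380, ẋ'=-1.037570157+0.014417·-6.736889727=-1.134695896
       θ'=0.266741720+0.014417·1.013240679=0.281349611, θ̇'=1.013240679+0.014417·16.335186431=1.248745062

(-0.733676380, -1.134695896, 0.281349611, 1.248745062)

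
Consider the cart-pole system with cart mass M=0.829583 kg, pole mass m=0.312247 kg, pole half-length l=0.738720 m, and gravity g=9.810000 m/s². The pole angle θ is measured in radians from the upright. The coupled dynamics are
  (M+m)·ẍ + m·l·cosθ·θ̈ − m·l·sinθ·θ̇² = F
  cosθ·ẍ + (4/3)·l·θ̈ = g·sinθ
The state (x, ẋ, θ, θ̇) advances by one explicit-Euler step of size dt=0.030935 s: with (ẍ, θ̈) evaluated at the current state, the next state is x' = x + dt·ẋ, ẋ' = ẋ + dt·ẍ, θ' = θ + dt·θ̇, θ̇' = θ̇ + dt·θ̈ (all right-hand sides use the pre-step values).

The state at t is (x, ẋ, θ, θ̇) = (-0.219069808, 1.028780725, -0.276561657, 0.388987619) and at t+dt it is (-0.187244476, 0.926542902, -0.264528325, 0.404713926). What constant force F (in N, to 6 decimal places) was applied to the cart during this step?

F = -3.651326 N

ẍ = (ẋ'−ẋ)/dt = (0.926542902−1.028780725)/0.030935 = -3.304924
θ̈ = (θ̇'−θ̇)/dt = (0.404713926−0.388987619)/0.030935 = 0.508366
sinθ=-0.273050, cosθ=0.962000
F = (M+m)·ẍ + m·l·cosθ·θ̈ − m·l·sinθ·θ̇² = -3.773661 + 0.112805 − -0.009530 = -3.651326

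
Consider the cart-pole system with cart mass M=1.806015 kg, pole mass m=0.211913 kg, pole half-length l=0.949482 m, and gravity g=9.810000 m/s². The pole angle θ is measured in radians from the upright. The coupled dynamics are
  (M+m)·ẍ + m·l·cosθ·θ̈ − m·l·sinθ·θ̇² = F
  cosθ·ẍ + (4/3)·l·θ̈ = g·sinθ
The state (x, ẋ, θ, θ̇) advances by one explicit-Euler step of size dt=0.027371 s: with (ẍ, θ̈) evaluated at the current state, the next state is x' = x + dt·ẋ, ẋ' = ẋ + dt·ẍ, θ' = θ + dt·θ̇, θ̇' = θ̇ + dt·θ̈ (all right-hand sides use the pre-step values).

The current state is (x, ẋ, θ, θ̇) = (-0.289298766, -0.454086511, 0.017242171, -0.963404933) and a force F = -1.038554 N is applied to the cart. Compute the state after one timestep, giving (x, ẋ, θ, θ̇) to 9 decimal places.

(-0.301727568, -0.469725656, -0.009127185, -0.947396511)

sinθ=0.017241317, cosθ=0.999851357
temp = (F + m·l·θ̇²·sinθ)/(M+m) = (-1.038554 + 0.003219827)/2.017928 = -0.513067946
θ̈ = (g·sinθ − cosθ·temp)/(l·(4/3 − m·cos²θ/(M+m))) = 0.584867995
ẍ = temp − m·l·θ̈·cosθ/(M+m) = -0.571376459
Euler: x'=-0.289298766+0.027371·-0.454086511=-0.301727568, ẋ'=-0.454086511+0.027371·-0.571376459=-0.469725656
       θ'=0.017242171+0.027371·-0.963404933=-0.009127185, θ̇'=-0.963404933+0.027371·0.584867995=-0.947396511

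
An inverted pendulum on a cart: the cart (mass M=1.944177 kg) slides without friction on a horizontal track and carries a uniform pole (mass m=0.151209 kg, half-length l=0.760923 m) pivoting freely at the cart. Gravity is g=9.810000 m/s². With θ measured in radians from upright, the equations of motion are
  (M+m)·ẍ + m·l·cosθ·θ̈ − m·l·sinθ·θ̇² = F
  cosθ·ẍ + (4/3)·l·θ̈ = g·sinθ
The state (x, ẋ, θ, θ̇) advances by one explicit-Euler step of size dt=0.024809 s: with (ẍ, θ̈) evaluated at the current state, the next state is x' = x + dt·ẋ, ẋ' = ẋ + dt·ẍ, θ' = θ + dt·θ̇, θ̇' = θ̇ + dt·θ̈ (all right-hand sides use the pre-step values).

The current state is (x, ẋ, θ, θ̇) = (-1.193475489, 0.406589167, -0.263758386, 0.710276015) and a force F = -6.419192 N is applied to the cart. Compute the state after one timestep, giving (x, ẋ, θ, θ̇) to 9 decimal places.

sinθ=-0.260710794, cosθ=0.965416947
temp = (F + m·l·θ̇²·sinθ)/(M+m) = (-6.419192 + -0.015133231)/2.095386 = -3.070711187
θ̈ = (g·sinθ − cosθ·temp)/(l·(4/3 − m·cos²θ/(M+m))) = 0.422409886
ẍ = temp − m·l·θ̈·cosθ/(M+m) = -3.093103724
Euler: x'=-1.193475489+0.024809·0.406589167=-1.183388418, ẋ'=0.406589167+0.024809·-3.093103724=0.329852357
       θ'=-0.263758386+0.024809·0.710276015=-0.246137148, θ̇'=0.710276015+0.024809·0.422409886=0.720755582

(-1.183388418, 0.329852357, -0.246137148, 0.720755582)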